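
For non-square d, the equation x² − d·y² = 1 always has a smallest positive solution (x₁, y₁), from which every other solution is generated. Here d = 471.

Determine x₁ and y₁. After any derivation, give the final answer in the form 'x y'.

7838695 361188

√471 = [21; 1,2,2,1,3,…,2,1,42, …], period ℓ=14 (even) → k=13
a_0=21:  p_0=21·1+0=21,  q_0=21·0+1=1
a_1=1:  p_1=1·21+1=22,  q_1=1·1+0=1
…
a_4=1:  p_4=1·152+65=217,  q_4=1·7+3=10
…
a_6=4:  p_6=4·803+217=3429,  q_6=4·37+10=158
…
a_8=4:  p_8=4·48809+3429=198665,  q_8=4·2249+158=9154
…
a_11=2:  p_11=2·843469+644804=2331742,  q_11=2·38865+29711=107441
a_12=2:  p_12=2·2331742+843469=5506953,  q_12=2·107441+38865=253747
a_13=1:  p_13=1·5506953+2331742=7838695,  q_13=1·253747+107441=361188
(x₁, y₁) = (7838695, 361188);  7838695² − 471·361188² = 1 ✓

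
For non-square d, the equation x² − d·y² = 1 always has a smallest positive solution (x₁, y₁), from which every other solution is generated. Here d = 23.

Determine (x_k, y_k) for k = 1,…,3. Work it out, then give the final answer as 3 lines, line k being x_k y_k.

24 5
1151 240
55224 11515

[4; 1,3,1,8] for √23; ℓ=4 ⇒ convergent index 3
a_0=4:  p_0=4·1+0=4,  q_0=4·0+1=1
a_1=1:  p_1=1·4+1=5,  q_1=1·1+0=1
a_2=3:  p_2=3·5+4=19,  q_2=3·1+1=4
a_3=1:  p_3=1·19+5=24,  q_3=1·4+1=5
→ (24, 5).  Check: 24²=576, 23·5²=575, difference 1.
k=2:  x_2 = 24·24+23·5·5 = 1151,  y_2 = 24·5+5·24 = 240
k=3:  x_3 = 24·1151+23·5·240 = 55224,  y_3 = 24·240+5·1151 = 11515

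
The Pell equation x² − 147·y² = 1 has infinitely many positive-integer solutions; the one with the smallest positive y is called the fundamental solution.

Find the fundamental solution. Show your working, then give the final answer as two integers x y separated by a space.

97 8

√147 = [12; 8,24, …], period ℓ=2 (even) → k=1
k=0  a_k=12  p_k/q_k = 12/1
k=1  a_k=8  p_k/q_k = 97/8
(x₁, y₁) = (97, 8);  97² − 147·8² = 1 ✓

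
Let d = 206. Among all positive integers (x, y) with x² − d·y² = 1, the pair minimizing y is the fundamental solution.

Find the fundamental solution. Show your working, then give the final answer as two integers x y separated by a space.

[14; 2,1,5,14,5,1,2,28] for √206; ℓ=8 ⇒ convergent index 7
a_0=14:  p_0=14·1+0=14,  q_0=14·0+1=1
a_1=2:  p_1=2·14+1=29,  q_1=2·1+0=2
…
a_5=5:  p_5=5·3459+244=17539,  q_5=5·241+17=1222
a_6=1:  p_6=1·17539+3459=20998,  q_6=1·1222+241=1463
a_7=2:  p_7=2·20998+17539=59535,  q_7=2·1463+1222=4148
fundamental: x₁=59535, y₁=4148  (since 3544416225 − 206·17205904 = 1)

59535 4148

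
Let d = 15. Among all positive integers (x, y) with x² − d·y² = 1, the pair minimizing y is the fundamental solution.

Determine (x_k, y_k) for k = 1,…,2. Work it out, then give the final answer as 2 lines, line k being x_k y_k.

4 1
31 8

√15 = [3; 1,6, …], period ℓ=2 (even) → k=1
k=0  a_k=3  p_k/q_k = 3/1
k=1  a_k=1  p_k/q_k = 4/1
(x₁, y₁) = (4, 1);  4² − 15·1² = 1 ✓
(4+1√15)^2 = 31 + 8√15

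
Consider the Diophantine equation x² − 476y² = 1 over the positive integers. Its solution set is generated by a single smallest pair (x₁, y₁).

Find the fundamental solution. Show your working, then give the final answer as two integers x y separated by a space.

[21; 1,4,2,10,2,4,1,42] for √476; ℓ=8 ⇒ convergent index 7
step 0: (21, 1)  from 21·(1,0) + (0,1)
…
step 2: (109, 5)  from 4·(22,1) + (21,1)
step 3: (240, 11)  from 2·(109,5) + (22,1)
step 4: (2509, 115)  from 10·(240,11) + (109,5)
step 5: (5258, 241)  from 2·(2509,115) + (240,11)
step 6: (23541, 1079)  from 4·(5258,241) + (2509,115)
step 7: (28799, 1320)  from 1·(23541,1079) + (5258,241)
(x₁, y₁) = (28799, 1320);  28799² − 476·1320² = 1 ✓

28799 1320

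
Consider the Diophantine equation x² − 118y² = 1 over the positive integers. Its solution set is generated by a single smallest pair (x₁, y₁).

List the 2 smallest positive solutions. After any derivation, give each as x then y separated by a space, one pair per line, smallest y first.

[10; 1,6,3,2,10,2,3,6,1,20] for √118; ℓ=10 ⇒ convergent index 9
a_0=10:  p_0=10·1+0=10,  q_0=10·0+1=1
…
a_2=6:  p_2=6·11+10=76,  q_2=6·1+1=7
a_3=3:  p_3=3·76+11=239,  q_3=3·7+1=22
…
a_7=3:  p_7=3·12112+5779=42115,  q_7=3·1115+532=3877
a_8=6:  p_8=6·42115+12112=264802,  q_8=6·3877+1115=24377
a_9=1:  p_9=1·264802+42115=306917,  q_9=1·24377+3877=28254
(x₁, y₁) = (306917, 28254);  306917² − 118·28254² = 1 ✓
n=2: (306917,28254)∘(306917,28254) = (306917·306917+118·28254·28254, 306917·28254+28254·306917) = (188396089777,17343265836)

306917 28254
188396089777 17343265836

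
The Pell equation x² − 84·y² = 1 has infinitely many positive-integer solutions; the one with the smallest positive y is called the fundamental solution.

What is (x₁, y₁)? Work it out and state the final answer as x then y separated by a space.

√84 → a₀=9, period (6,18); ℓ=2 even so k=1
a_0=9:  p_0=9·1+0=9,  q_0=9·0+1=1
a_1=6:  p_1=6·9+1=55,  q_1=6·1+0=6
(x₁, y₁) = (55, 6);  55² − 84·6² = 1 ✓

55 6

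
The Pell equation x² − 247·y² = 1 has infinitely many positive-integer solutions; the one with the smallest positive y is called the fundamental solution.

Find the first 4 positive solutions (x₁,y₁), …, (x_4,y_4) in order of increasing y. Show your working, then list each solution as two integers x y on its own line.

√247 → a₀=15, period (1,2,1,1,9,1,9,1,1,2,1,30); ℓ=12 even so k=11
step 0: (15, 1)  from 15·(1,0) + (0,1)
step 1: (16, 1)  from 1·(15,1) + (1,0)
step 2: (47, 3)  from 2·(16,1) + (15,1)
step 3: (63, 4)  from 1·(47,3) + (16,1)
…
step 5: (1053, 67)  from 9·(110,7) + (63,4)
…
step 8: (12683, 807)  from 1·(11520,733) + (1163,74)
step 9: (24203, 1540)  from 1·(12683,807) + (11520,733)
step 10: (61089, 3887)  from 2·(24203,1540) + (12683,807)
step 11: (85292, 5427)  from 1·(61089,3887) + (24203,1540)
(x₁, y₁) = (85292, 5427);  85292² − 247·5427² = 1 ✓
n=2: (85292,5427)∘(85292,5427) = (85292·85292+247·5427·5427, 85292·5427+5427·85292) = (14549450527,925759368)
n=3: (14549450527,925759368)∘(85292,5427) = (85292·14549450527+247·5427·925759368, 85292·925759368+5427·14549450527) = (2481903468612476,157919736025485)
n=4: (2481903468612476,157919736025485)∘(85292,5427) = (85292·2481903468612476+247·5427·157919736025485, 85292·157919736025485+5427·2481903468612476) = (423373021275241155457,26938580249245573872)

85292 5427
14549450527 925759368
2481903468612476 157919736025485
423373021275241155457 26938580249245573872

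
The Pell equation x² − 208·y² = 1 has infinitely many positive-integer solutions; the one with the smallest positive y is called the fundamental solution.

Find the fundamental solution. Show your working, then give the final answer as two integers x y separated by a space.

649 45

√208 = [14; 2,2,1,2,2,28, …], period ℓ=6 (even) → k=5
i=0: a=14 ⇒ p=14, q=1
…
i=2: a=2 ⇒ p=72, q=5
…
i=4: a=2 ⇒ p=274, q=19
i=5: a=2 ⇒ p=649, q=45
→ (649, 45).  Check: 649²=421201, 208·45²=421200, difference 1.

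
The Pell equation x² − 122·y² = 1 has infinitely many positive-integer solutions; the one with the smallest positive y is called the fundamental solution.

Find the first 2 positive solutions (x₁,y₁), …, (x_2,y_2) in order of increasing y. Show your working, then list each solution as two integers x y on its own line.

√122 → a₀=11, period (22); ℓ=1 odd so k=1
i=0: a=11 ⇒ p=11, q=1
i=1: a=22 ⇒ p=243, q=22
fundamental: x₁=243, y₁=22  (since 59049 − 122·484 = 1)
(243+22√122)^2 = 118097 + 10692√122

243 22
118097 10692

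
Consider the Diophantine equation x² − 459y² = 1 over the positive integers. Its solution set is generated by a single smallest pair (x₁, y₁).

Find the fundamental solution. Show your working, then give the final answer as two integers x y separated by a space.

√459 → a₀=21, period (2,2,1,4,21,4,1,2,2,42); ℓ=10 even so k=9
i=0: a=21 ⇒ p=21, q=1
i=1: a=2 ⇒ p=43, q=2
…
i=3: a=1 ⇒ p=150, q=7
i=4: a=4 ⇒ p=707, q=33
…
i=6: a=4 ⇒ p=60695, q=2833
i=7: a=1 ⇒ p=75692, q=3533
i=8: a=2 ⇒ p=212079, q=9899
i=9: a=2 ⇒ p=499850, q=23331
→ (499850, 23331).  Check: 499850²=249850022500, 459·23331²=249850022499, difference 1.

499850 23331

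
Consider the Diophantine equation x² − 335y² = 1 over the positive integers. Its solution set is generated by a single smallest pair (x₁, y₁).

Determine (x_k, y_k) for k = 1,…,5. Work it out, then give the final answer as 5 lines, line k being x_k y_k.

604 33
729631 39864
881393644 48155679
1064722792321 58172020368
1286184251730124 70271752448865

√335 → a₀=18, period (3,3,3,36); ℓ=4 even so k=3
i=0: a=18 ⇒ p=18, q=1
i=1: a=3 ⇒ p=55, q=3
i=2: a=3 ⇒ p=183, q=10
i=3: a=3 ⇒ p=604, q=33
(x₁, y₁) = (604, 33);  604² − 335·33² = 1 ✓
(x_2, y_2) = (604·604 + 335·33·33, 604·33 + 33·604) = (729631, 39864)
(x_3, y_3) = (604·729631 + 335·33·39864, 604·39864 + 33·729631) = (881393644, 48155679)
(x_4, y_4) = (604·881393644 + 335·33·48155679, 604·48155679 + 33·881393644) = (1064722792321, 58172020368)
(x_5, y_5) = (604·1064722792321 + 335·33·58172020368, 604·58172020368 + 33·1064722792321) = (1286184251730124, 70271752448865)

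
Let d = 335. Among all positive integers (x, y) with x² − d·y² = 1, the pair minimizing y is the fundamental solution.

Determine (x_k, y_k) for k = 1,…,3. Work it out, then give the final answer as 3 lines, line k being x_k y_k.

604 33
729631 39864
881393644 48155679

[18; 3,3,3,36] for √335; ℓ=4 ⇒ convergent index 3
step 0: (18, 1)  from 18·(1,0) + (0,1)
…
step 2: (183, 10)  from 3·(55,3) + (18,1)
step 3: (604, 33)  from 3·(183,10) + (55,3)
(x₁, y₁) = (604, 33);  604² − 335·33² = 1 ✓
(604+33√335)^2 = 729631 + 39864√335
(604+33√335)^3 = 881393644 + 48155679√335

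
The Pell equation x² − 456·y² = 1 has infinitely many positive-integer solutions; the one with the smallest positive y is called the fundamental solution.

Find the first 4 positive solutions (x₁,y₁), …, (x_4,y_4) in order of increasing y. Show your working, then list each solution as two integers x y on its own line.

√456 → a₀=21, period (2,1,4,1,2,42); ℓ=6 even so k=5
i=0: a=21 ⇒ p=21, q=1
i=1: a=2 ⇒ p=43, q=2
i=2: a=1 ⇒ p=64, q=3
i=3: a=4 ⇒ p=299, q=14
i=4: a=1 ⇒ p=363, q=17
i=5: a=2 ⇒ p=1025, q=48
(x₁, y₁) = (1025, 48);  1025² − 456·48² = 1 ✓
k=2:  x_2 = 1025·1025+456·48·48 = 2101249,  y_2 = 1025·48+48·1025 = 98400
k=3:  x_3 = 1025·2101249+456·48·98400 = 4307559425,  y_3 = 1025·98400+48·2101249 = 201719952
k=4:  x_4 = 1025·4307559425+456·48·201719952 = 8830494720001,  y_4 = 1025·201719952+48·4307559425 = 413525803200

1025 48
2101249 98400
4307559425 201719952
8830494720001 413525803200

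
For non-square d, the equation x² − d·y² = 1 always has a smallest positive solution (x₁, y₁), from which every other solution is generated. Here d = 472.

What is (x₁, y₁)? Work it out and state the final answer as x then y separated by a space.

[21; 1,2,1,1,1,…,2,1,42] for √472; ℓ=14 ⇒ convergent index 13
a_0=21:  p_0=21·1+0=21,  q_0=21·0+1=1
a_1=1:  p_1=1·21+1=22,  q_1=1·1+0=1
a_2=2:  p_2=2·22+21=65,  q_2=2·1+1=3
a_3=1:  p_3=1·65+22=87,  q_3=1·3+1=4
…
a_5=1:  p_5=1·152+87=239,  q_5=1·7+4=11
a_6=4:  p_6=4·239+152=1108,  q_6=4·11+7=51
a_7=5:  p_7=5·1108+239=5779,  q_7=5·51+11=266
a_8=4:  p_8=4·5779+1108=24224,  q_8=4·266+51=1115
a_9=1:  p_9=1·24224+5779=30003,  q_9=1·1115+266=1381
a_10=1:  p_10=1·30003+24224=54227,  q_10=1·1381+1115=2496
a_11=1:  p_11=1·54227+30003=84230,  q_11=1·2496+1381=3877
a_12=2:  p_12=2·84230+54227=222687,  q_12=2·3877+2496=10250
a_13=1:  p_13=1·222687+84230=306917,  q_13=1·10250+3877=14127
fundamental: x₁=306917, y₁=14127  (since 94198044889 − 472·199572129 = 1)

306917 14127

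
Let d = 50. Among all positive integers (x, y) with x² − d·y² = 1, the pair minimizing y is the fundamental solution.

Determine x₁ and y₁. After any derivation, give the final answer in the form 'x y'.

99 14

√50 = [7; 14, …], period ℓ=1 (odd) → k=1
a_0=7:  p_0=7·1+0=7,  q_0=7·0+1=1
a_1=14:  p_1=14·7+1=99,  q_1=14·1+0=14
fundamental: x₁=99, y₁=14  (since 9801 − 50·196 = 1)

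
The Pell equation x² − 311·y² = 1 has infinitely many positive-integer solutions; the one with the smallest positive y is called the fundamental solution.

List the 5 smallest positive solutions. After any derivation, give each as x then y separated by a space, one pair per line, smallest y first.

[17; 1,1,1,2,1,…,1,1,34] for √311; ℓ=16 ⇒ convergent index 15
i=0: a=17 ⇒ p=17, q=1
…
i=2: a=1 ⇒ p=35, q=2
i=3: a=1 ⇒ p=53, q=3
i=4: a=2 ⇒ p=141, q=8
…
i=9: a=3 ⇒ p=217583, q=12338
…
i=11: a=1 ⇒ p=1594239, q=90401
i=12: a=2 ⇒ p=4565134, q=258865
…
i=14: a=1 ⇒ p=10724507, q=608131
i=15: a=1 ⇒ p=16883880, q=957397
(x₁, y₁) = (16883880, 957397);  16883880² − 311·957397² = 1 ✓
(16883880+957397√311)^2 = 570130807708799 + 32329152120720√311
(16883880+957397√311)^3 = 19252040283316857636360 + 1091683049815963029803√311
(16883880+957397√311)^4 = 650098275797375082487964044801 + 36863691222253451430108430560√311
(16883880+957397√311)^5 = 21952362553539551163393489436611779400 + 1244804277907160115380508441163715797√311

16883880 957397
570130807708799 32329152120720
19252040283316857636360 1091683049815963029803
650098275797375082487964044801 36863691222253451430108430560
21952362553539551163393489436611779400 1244804277907160115380508441163715797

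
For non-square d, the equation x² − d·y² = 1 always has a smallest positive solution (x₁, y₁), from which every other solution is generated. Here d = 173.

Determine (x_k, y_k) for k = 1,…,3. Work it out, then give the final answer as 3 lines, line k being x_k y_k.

2499849 190060
12498490045601 950242601880
62488675684008728649 4750926036134042180

√173 = [13; 6,1,1,6,26, …], period ℓ=5 (odd) → k=9
step 0: (13, 1)  from 13·(1,0) + (0,1)
step 1: (79, 6)  from 6·(13,1) + (1,0)
step 2: (92, 7)  from 1·(79,6) + (13,1)
step 3: (171, 13)  from 1·(92,7) + (79,6)
step 4: (1118, 85)  from 6·(171,13) + (92,7)
step 5: (29239, 2223)  from 26·(1118,85) + (171,13)
step 6: (176552, 13423)  from 6·(29239,2223) + (1118,85)
step 7: (205791, 15646)  from 1·(176552,13423) + (29239,2223)
step 8: (382343, 29069)  from 1·(205791,15646) + (176552,13423)
step 9: (2499849, 190060)  from 6·(382343,29069) + (205791,15646)
fundamental: x₁=2499849, y₁=190060  (since 6249245022801 − 173·36122803600 = 1)
(x_2, y_2) = (2499849·2499849 + 173·190060·190060, 2499849·190060 + 190060·2499849) = (12498490045601, 950242601880)
(x_3, y_3) = (2499849·12498490045601 + 173·190060·950242601880, 2499849·950242601880 + 190060·12498490045601) = (62488675684008728649, 4750926036134042180)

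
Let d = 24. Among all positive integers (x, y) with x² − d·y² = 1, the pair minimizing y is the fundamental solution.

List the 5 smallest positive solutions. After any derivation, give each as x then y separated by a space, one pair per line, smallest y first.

5 1
49 10
485 99
4801 980
47525 9701

d=24: √d = [4; 1,8] (ℓ=2, even), read p_1/q_1
i=0: a=4 ⇒ p=4, q=1
i=1: a=1 ⇒ p=5, q=1
→ (5, 1).  Check: 5²=25, 24·1²=24, difference 1.
k=2:  x_2 = 5·5+24·1·1 = 49,  y_2 = 5·1+1·5 = 10
k=3:  x_3 = 5·49+24·1·10 = 485,  y_3 = 5·10+1·49 = 99
k=4:  x_4 = 5·485+24·1·99 = 4801,  y_4 = 5·99+1·485 = 980
k=5:  x_5 = 5·4801+24·1·980 = 47525,  y_5 = 5·980+1·4801 = 9701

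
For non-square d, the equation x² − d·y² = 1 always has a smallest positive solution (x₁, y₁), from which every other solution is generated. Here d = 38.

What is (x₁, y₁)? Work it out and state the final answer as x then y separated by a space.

√38 = [6; 6,12, …], period ℓ=2 (even) → k=1
step 0: (6, 1)  from 6·(1,0) + (0,1)
step 1: (37, 6)  from 6·(6,1) + (1,0)
fundamental: x₁=37, y₁=6  (since 1369 − 38·36 = 1)

37 6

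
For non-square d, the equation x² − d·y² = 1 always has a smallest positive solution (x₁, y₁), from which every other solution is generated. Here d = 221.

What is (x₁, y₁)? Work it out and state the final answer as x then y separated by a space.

1665 112

d=221: √d = [14; 1,6,2,6,1,28] (ℓ=6, even), read p_5/q_5
i=0: a=14 ⇒ p=14, q=1
…
i=4: a=6 ⇒ p=1442, q=97
i=5: a=1 ⇒ p=1665, q=112
fundamental: x₁=1665, y₁=112  (since 2772225 − 221·12544 = 1)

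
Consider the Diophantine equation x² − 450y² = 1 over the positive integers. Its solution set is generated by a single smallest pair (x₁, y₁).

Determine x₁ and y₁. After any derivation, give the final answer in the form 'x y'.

19601 924

d=450: √d = [21; 4,1,2,4,2,1,4,42] (ℓ=8, even), read p_7/q_7
k=0  a_k=21  p_k/q_k = 21/1
k=1  a_k=4  p_k/q_k = 85/4
k=2  a_k=1  p_k/q_k = 106/5
k=3  a_k=2  p_k/q_k = 297/14
…
k=5  a_k=2  p_k/q_k = 2885/136
k=6  a_k=1  p_k/q_k = 4179/197
k=7  a_k=4  p_k/q_k = 19601/924
→ (19601, 924).  Check: 19601²=384199201, 450·924²=384199200, difference 1.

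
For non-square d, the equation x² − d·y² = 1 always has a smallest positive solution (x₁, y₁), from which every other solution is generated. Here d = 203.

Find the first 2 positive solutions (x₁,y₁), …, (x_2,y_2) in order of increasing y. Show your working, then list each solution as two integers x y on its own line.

[14; 4,28] for √203; ℓ=2 ⇒ convergent index 1
k=0  a_k=14  p_k/q_k = 14/1
k=1  a_k=4  p_k/q_k = 57/4
fundamental: x₁=57, y₁=4  (since 3249 − 203·16 = 1)
k=2:  x_2 = 57·57+203·4·4 = 6497,  y_2 = 57·4+4·57 = 456

57 4
6497 456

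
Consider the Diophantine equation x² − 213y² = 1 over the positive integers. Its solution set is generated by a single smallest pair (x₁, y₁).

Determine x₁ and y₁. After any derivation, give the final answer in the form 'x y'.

d=213: √d = [14; 1,1,2,6,1,8,1,6,2,1,1,28] (ℓ=12, even), read p_11/q_11
step 0: (14, 1)  from 14·(1,0) + (0,1)
step 1: (15, 1)  from 1·(14,1) + (1,0)
step 2: (29, 2)  from 1·(15,1) + (14,1)
step 3: (73, 5)  from 2·(29,2) + (15,1)
step 4: (467, 32)  from 6·(73,5) + (29,2)
step 5: (540, 37)  from 1·(467,32) + (73,5)
step 6: (4787, 328)  from 8·(540,37) + (467,32)
step 7: (5327, 365)  from 1·(4787,328) + (540,37)
step 8: (36749, 2518)  from 6·(5327,365) + (4787,328)
…
step 10: (115574, 7919)  from 1·(78825,5401) + (36749,2518)
step 11: (194399, 13320)  from 1·(115574,7919) + (78825,5401)
fundamental: x₁=194399, y₁=13320  (since 37790971201 − 213·177422400 = 1)

194399 13320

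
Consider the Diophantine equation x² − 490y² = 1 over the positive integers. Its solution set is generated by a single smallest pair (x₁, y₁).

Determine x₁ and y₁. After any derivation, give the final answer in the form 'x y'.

√490 → a₀=22, period (7,2,1,4,4,4,1,2,7,44); ℓ=10 even so k=9
a_0=22:  p_0=22·1+0=22,  q_0=22·0+1=1
a_1=7:  p_1=7·22+1=155,  q_1=7·1+0=7
a_2=2:  p_2=2·155+22=332,  q_2=2·7+1=15
a_3=1:  p_3=1·332+155=487,  q_3=1·15+7=22
a_4=4:  p_4=4·487+332=2280,  q_4=4·22+15=103
…
a_7=1:  p_7=1·40708+9607=50315,  q_7=1·1839+434=2273
a_8=2:  p_8=2·50315+40708=141338,  q_8=2·2273+1839=6385
a_9=7:  p_9=7·141338+50315=1039681,  q_9=7·6385+2273=46968
fundamental: x₁=1039681, y₁=46968  (since 1080936581761 − 490·2205993024 = 1)

1039681 46968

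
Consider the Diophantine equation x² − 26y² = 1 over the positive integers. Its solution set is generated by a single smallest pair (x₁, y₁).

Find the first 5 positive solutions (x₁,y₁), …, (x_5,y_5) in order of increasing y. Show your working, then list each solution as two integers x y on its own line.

51 10
5201 1020
530451 104030
54100801 10610040
5517751251 1082120050

d=26: √d = [5; 10] (ℓ=1, odd), read p_1/q_1
i=0: a=5 ⇒ p=5, q=1
i=1: a=10 ⇒ p=51, q=10
→ (51, 10).  Check: 51²=2601, 26·10²=2600, difference 1.
n=2: (51,10)∘(51,10) = (51·51+26·10·10, 51·10+10·51) = (5201,1020)
n=3: (5201,1020)∘(51,10) = (51·5201+26·10·1020, 51·1020+10·5201) = (530451,104030)
n=4: (530451,104030)∘(51,10) = (51·530451+26·10·104030, 51·104030+10·530451) = (54100801,10610040)
n=5: (54100801,10610040)∘(51,10) = (51·54100801+26·10·10610040, 51·10610040+10·54100801) = (5517751251,1082120050)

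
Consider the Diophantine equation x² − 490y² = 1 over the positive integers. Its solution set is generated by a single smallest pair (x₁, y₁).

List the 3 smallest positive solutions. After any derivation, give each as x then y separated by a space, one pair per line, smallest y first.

[22; 7,2,1,4,4,4,1,2,7,44] for √490; ℓ=10 ⇒ convergent index 9
k=0  a_k=22  p_k/q_k = 22/1
k=1  a_k=7  p_k/q_k = 155/7
…
k=3  a_k=1  p_k/q_k = 487/22
…
k=5  a_k=4  p_k/q_k = 9607/434
…
k=7  a_k=1  p_k/q_k = 50315/2273
k=8  a_k=2  p_k/q_k = 141338/6385
k=9  a_k=7  p_k/q_k = 1039681/46968
→ (1039681, 46968).  Check: 1039681²=1080936581761, 490·46968²=1080936581760, difference 1.
(1039681+46968√490)^2 = 2161873163521 + 97663474416√490
(1039681+46968√490)^3 = 4495316905044313921 + 203077717488555624√490

1039681 46968
2161873163521 97663474416
4495316905044313921 203077717488555624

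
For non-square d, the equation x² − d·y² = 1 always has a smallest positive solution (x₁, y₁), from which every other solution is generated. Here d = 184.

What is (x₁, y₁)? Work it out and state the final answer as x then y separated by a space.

24335 1794

d=184: √d = [13; 1,1,3,2,1,2,1,2,3,1,1,26] (ℓ=12, even), read p_11/q_11
k=0  a_k=13  p_k/q_k = 13/1
k=1  a_k=1  p_k/q_k = 14/1
…
k=4  a_k=2  p_k/q_k = 217/16
…
k=8  a_k=2  p_k/q_k = 3147/232
…
k=10  a_k=1  p_k/q_k = 13741/1013
k=11  a_k=1  p_k/q_k = 24335/1794
fundamental: x₁=24335, y₁=1794  (since 592192225 − 184·3218436 = 1)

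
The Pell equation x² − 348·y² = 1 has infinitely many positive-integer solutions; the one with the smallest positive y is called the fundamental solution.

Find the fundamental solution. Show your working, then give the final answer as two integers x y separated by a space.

d=348: √d = [18; 1,1,1,8,1,1,1,36] (ℓ=8, even), read p_7/q_7
step 0: (18, 1)  from 18·(1,0) + (0,1)
…
step 5: (541, 29)  from 1·(485,26) + (56,3)
step 6: (1026, 55)  from 1·(541,29) + (485,26)
step 7: (1567, 84)  from 1·(1026,55) + (541,29)
→ (1567, 84).  Check: 1567²=2455489, 348·84²=2455488, difference 1.

1567 84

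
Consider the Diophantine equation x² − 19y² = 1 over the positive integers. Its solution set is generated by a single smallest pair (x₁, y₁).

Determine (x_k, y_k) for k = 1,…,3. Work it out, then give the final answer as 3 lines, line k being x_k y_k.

d=19: √d = [4; 2,1,3,1,2,8] (ℓ=6, even), read p_5/q_5
step 0: (4, 1)  from 4·(1,0) + (0,1)
step 1: (9, 2)  from 2·(4,1) + (1,0)
step 2: (13, 3)  from 1·(9,2) + (4,1)
step 3: (48, 11)  from 3·(13,3) + (9,2)
step 4: (61, 14)  from 1·(48,11) + (13,3)
step 5: (170, 39)  from 2·(61,14) + (48,11)
→ (170, 39).  Check: 170²=28900, 19·39²=28899, difference 1.
(x_2, y_2) = (170·170 + 19·39·39, 170·39 + 39·170) = (57799, 13260)
(x_3, y_3) = (170·57799 + 19·39·13260, 170·13260 + 39·57799) = (19651490, 4508361)

170 39
57799 13260
19651490 4508361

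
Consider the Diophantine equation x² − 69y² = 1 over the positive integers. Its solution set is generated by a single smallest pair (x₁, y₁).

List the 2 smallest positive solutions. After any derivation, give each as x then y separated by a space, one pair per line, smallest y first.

7775 936
120901249 14554800

d=69: √d = [8; 3,3,1,4,1,3,3,16] (ℓ=8, even), read p_7/q_7
k=0  a_k=8  p_k/q_k = 8/1
k=1  a_k=3  p_k/q_k = 25/3
…
k=3  a_k=1  p_k/q_k = 108/13
k=4  a_k=4  p_k/q_k = 515/62
k=5  a_k=1  p_k/q_k = 623/75
k=6  a_k=3  p_k/q_k = 2384/287
k=7  a_k=3  p_k/q_k = 7775/936
→ (7775, 936).  Check: 7775²=60450625, 69·936²=60450624, difference 1.
(x_2, y_2) = (7775·7775 + 69·936·936, 7775·936 + 936·7775) = (120901249, 14554800)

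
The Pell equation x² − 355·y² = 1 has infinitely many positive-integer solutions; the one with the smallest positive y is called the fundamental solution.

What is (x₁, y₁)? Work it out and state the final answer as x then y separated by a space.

954809 50676

[18; 1,5,3,3,1,6,1,3,3,5,1,36] for √355; ℓ=12 ⇒ convergent index 11
step 0: (18, 1)  from 18·(1,0) + (0,1)
step 1: (19, 1)  from 1·(18,1) + (1,0)
step 2: (113, 6)  from 5·(19,1) + (18,1)
…
step 4: (1187, 63)  from 3·(358,19) + (113,6)
step 5: (1545, 82)  from 1·(1187,63) + (358,19)
step 6: (10457, 555)  from 6·(1545,82) + (1187,63)
step 7: (12002, 637)  from 1·(10457,555) + (1545,82)
step 8: (46463, 2466)  from 3·(12002,637) + (10457,555)
step 9: (151391, 8035)  from 3·(46463,2466) + (12002,637)
step 10: (803418, 42641)  from 5·(151391,8035) + (46463,2466)
step 11: (954809, 50676)  from 1·(803418,42641) + (151391,8035)
→ (954809, 50676).  Check: 954809²=911660226481, 355·50676²=911660226480, difference 1.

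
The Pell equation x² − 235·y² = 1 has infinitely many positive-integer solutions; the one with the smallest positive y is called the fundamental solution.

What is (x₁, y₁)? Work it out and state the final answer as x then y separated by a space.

46 3

√235 → a₀=15, period (3,30); ℓ=2 even so k=1
a_0=15:  p_0=15·1+0=15,  q_0=15·0+1=1
a_1=3:  p_1=3·15+1=46,  q_1=3·1+0=3
(x₁, y₁) = (46, 3);  46² − 235·3² = 1 ✓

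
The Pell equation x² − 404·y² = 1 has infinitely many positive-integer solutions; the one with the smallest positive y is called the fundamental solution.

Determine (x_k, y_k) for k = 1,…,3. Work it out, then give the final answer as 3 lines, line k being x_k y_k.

[20; 10,40] for √404; ℓ=2 ⇒ convergent index 1
a_0=20:  p_0=20·1+0=20,  q_0=20·0+1=1
a_1=10:  p_1=10·20+1=201,  q_1=10·1+0=10
fundamental: x₁=201, y₁=10  (since 40401 − 404·100 = 1)
(201+10√404)^2 = 80801 + 4020√404
(201+10√404)^3 = 32481801 + 1616030√404

201 10
80801 4020
32481801 1616030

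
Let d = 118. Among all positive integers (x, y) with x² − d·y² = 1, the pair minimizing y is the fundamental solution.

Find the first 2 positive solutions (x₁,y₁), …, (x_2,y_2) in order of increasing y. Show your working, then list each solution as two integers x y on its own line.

306917 28254
188396089777 17343265836

d=118: √d = [10; 1,6,3,2,10,2,3,6,1,20] (ℓ=10, even), read p_9/q_9
i=0: a=10 ⇒ p=10, q=1
i=1: a=1 ⇒ p=11, q=1
i=2: a=6 ⇒ p=76, q=7
i=3: a=3 ⇒ p=239, q=22
i=4: a=2 ⇒ p=554, q=51
…
i=6: a=2 ⇒ p=12112, q=1115
i=7: a=3 ⇒ p=42115, q=3877
i=8: a=6 ⇒ p=264802, q=24377
i=9: a=1 ⇒ p=306917, q=28254
fundamental: x₁=306917, y₁=28254  (since 94198044889 − 118·798288516 = 1)
(306917+28254√118)^2 = 188396089777 + 17343265836√118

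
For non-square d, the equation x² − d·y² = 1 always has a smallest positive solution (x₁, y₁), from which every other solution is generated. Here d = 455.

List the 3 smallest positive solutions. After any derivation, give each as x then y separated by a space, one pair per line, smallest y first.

[21; 3,42] for √455; ℓ=2 ⇒ convergent index 1
k=0  a_k=21  p_k/q_k = 21/1
k=1  a_k=3  p_k/q_k = 64/3
fundamental: x₁=64, y₁=3  (since 4096 − 455·9 = 1)
n=2: (64,3)∘(64,3) = (64·64+455·3·3, 64·3+3·64) = (8191,384)
n=3: (8191,384)∘(64,3) = (64·8191+455·3·384, 64·384+3·8191) = (1048384,49149)

64 3
8191 384
1048384 49149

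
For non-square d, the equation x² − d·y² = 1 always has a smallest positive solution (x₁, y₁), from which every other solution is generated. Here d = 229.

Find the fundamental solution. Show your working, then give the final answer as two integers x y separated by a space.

5848201 386460

√229 → a₀=15, period (7,1,1,7,30); ℓ=5 odd so k=9
k=0  a_k=15  p_k/q_k = 15/1
…
k=3  a_k=1  p_k/q_k = 227/15
k=4  a_k=7  p_k/q_k = 1710/113
…
k=6  a_k=7  p_k/q_k = 362399/23948
…
k=8  a_k=1  p_k/q_k = 776325/51301
k=9  a_k=7  p_k/q_k = 5848201/386460
(x₁, y₁) = (5848201, 386460);  5848201² − 229·386460² = 1 ✓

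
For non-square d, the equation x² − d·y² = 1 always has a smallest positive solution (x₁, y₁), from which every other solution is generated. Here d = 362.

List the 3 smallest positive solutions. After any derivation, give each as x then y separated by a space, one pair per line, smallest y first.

723 38
1045457 54948
1511730099 79454770

[19; 38] for √362; ℓ=1 ⇒ convergent index 1
i=0: a=19 ⇒ p=19, q=1
i=1: a=38 ⇒ p=723, q=38
fundamental: x₁=723, y₁=38  (since 522729 − 362·1444 = 1)
(723+38√362)^2 = 1045457 + 54948√362
(723+38√362)^3 = 1511730099 + 79454770√362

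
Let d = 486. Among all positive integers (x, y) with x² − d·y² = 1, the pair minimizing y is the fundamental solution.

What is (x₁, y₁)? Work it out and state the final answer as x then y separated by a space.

d=486: √d = [22; 22,44] (ℓ=2, even), read p_1/q_1
i=0: a=22 ⇒ p=22, q=1
i=1: a=22 ⇒ p=485, q=22
fundamental: x₁=485, y₁=22  (since 235225 − 486·484 = 1)

485 22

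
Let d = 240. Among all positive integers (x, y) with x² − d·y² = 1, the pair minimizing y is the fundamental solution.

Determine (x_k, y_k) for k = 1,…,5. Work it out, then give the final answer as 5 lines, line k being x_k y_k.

31 2
1921 124
119071 7686
7380481 476408
457470751 29529610

d=240: √d = [15; 2,30] (ℓ=2, even), read p_1/q_1
k=0  a_k=15  p_k/q_k = 15/1
k=1  a_k=2  p_k/q_k = 31/2
→ (31, 2).  Check: 31²=961, 240·2²=960, difference 1.
(31+2√240)^2 = 1921 + 124√240
(31+2√240)^3 = 119071 + 7686√240
(31+2√240)^4 = 7380481 + 476408√240
(31+2√240)^5 = 457470751 + 29529610√240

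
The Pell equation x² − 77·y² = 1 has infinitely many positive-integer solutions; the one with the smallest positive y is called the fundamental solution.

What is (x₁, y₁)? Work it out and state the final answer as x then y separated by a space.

351 40

[8; 1,3,2,3,1,16] for √77; ℓ=6 ⇒ convergent index 5
a_0=8:  p_0=8·1+0=8,  q_0=8·0+1=1
a_1=1:  p_1=1·8+1=9,  q_1=1·1+0=1
a_2=3:  p_2=3·9+8=35,  q_2=3·1+1=4
a_3=2:  p_3=2·35+9=79,  q_3=2·4+1=9
a_4=3:  p_4=3·79+35=272,  q_4=3·9+4=31
a_5=1:  p_5=1·272+79=351,  q_5=1·31+9=40
→ (351, 40).  Check: 351²=123201, 77·40²=123200, difference 1.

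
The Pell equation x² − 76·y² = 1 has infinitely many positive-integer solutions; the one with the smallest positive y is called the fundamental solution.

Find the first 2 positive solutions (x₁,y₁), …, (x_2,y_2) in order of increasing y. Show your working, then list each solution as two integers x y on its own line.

√76 = [8; 1,2,1,1,5,4,5,1,1,2,1,16, …], period ℓ=12 (even) → k=11
step 0: (8, 1)  from 8·(1,0) + (0,1)
…
step 3: (35, 4)  from 1·(26,3) + (9,1)
step 4: (61, 7)  from 1·(35,4) + (26,3)
step 5: (340, 39)  from 5·(61,7) + (35,4)
step 6: (1421, 163)  from 4·(340,39) + (61,7)
step 7: (7445, 854)  from 5·(1421,163) + (340,39)
step 8: (8866, 1017)  from 1·(7445,854) + (1421,163)
step 9: (16311, 1871)  from 1·(8866,1017) + (7445,854)
step 10: (41488, 4759)  from 2·(16311,1871) + (8866,1017)
step 11: (57799, 6630)  from 1·(41488,4759) + (16311,1871)
→ (57799, 6630).  Check: 57799²=3340724401, 76·6630²=3340724400, difference 1.
k=2:  x_2 = 57799·57799+76·6630·6630 = 6681448801,  y_2 = 57799·6630+6630·57799 = 766414740

57799 6630
6681448801 766414740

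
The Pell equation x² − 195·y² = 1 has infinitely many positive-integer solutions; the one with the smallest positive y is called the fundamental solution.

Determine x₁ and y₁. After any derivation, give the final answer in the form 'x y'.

14 1

d=195: √d = [13; 1,26] (ℓ=2, even), read p_1/q_1
i=0: a=13 ⇒ p=13, q=1
i=1: a=1 ⇒ p=14, q=1
fundamental: x₁=14, y₁=1  (since 196 − 195·1 = 1)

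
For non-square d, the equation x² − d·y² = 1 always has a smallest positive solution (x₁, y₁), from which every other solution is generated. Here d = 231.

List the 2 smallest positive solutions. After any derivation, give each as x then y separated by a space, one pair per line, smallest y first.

76 5
11551 760

√231 → a₀=15, period (5,30); ℓ=2 even so k=1
k=0  a_k=15  p_k/q_k = 15/1
k=1  a_k=5  p_k/q_k = 76/5
(x₁, y₁) = (76, 5);  76² − 231·5² = 1 ✓
k=2:  x_2 = 76·76+231·5·5 = 11551,  y_2 = 76·5+5·76 = 760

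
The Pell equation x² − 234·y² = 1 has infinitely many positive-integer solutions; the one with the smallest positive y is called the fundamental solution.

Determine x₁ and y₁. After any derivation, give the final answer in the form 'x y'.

5201 340

[15; 3,2,1,2,1,2,3,30] for √234; ℓ=8 ⇒ convergent index 7
k=0  a_k=15  p_k/q_k = 15/1
…
k=2  a_k=2  p_k/q_k = 107/7
…
k=5  a_k=1  p_k/q_k = 566/37
k=6  a_k=2  p_k/q_k = 1545/101
k=7  a_k=3  p_k/q_k = 5201/340
fundamental: x₁=5201, y₁=340  (since 27050401 − 234·115600 = 1)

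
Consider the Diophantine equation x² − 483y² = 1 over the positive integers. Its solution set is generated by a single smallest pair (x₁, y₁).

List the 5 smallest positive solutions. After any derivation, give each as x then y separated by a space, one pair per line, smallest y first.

22 1
967 44
42526 1935
1870177 85096
82245262 3742289

d=483: √d = [21; 1,42] (ℓ=2, even), read p_1/q_1
k=0  a_k=21  p_k/q_k = 21/1
k=1  a_k=1  p_k/q_k = 22/1
fundamental: x₁=22, y₁=1  (since 484 − 483·1 = 1)
(22+1√483)^2 = 967 + 44√483
(22+1√483)^3 = 42526 + 1935√483
(22+1√483)^4 = 1870177 + 85096√483
(22+1√483)^5 = 82245262 + 3742289√483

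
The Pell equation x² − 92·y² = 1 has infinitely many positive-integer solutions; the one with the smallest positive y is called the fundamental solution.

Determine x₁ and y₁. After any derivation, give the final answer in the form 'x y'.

√92 → a₀=9, period (1,1,2,4,2,1,1,18); ℓ=8 even so k=7
a_0=9:  p_0=9·1+0=9,  q_0=9·0+1=1
…
a_5=2:  p_5=2·211+48=470,  q_5=2·22+5=49
a_6=1:  p_6=1·470+211=681,  q_6=1·49+22=71
a_7=1:  p_7=1·681+470=1151,  q_7=1·71+49=120
(x₁, y₁) = (1151, 120);  1151² − 92·120² = 1 ✓

1151 120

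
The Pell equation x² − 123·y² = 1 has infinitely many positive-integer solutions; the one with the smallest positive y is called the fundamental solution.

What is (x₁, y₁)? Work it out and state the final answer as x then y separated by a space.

√123 → a₀=11, period (11,22); ℓ=2 even so k=1
k=0  a_k=11  p_k/q_k = 11/1
k=1  a_k=11  p_k/q_k = 122/11
→ (122, 11).  Check: 122²=14884, 123·11²=14883, difference 1.

122 11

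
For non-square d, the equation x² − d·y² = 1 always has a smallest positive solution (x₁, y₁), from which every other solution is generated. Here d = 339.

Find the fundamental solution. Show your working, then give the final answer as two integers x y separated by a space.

√339 → a₀=18, period (2,2,2,1,17,1,2,2,2,36); ℓ=10 even so k=9
a_0=18:  p_0=18·1+0=18,  q_0=18·0+1=1
…
a_8=2:  p_8=2·17252+5855=40359,  q_8=2·937+318=2192
a_9=2:  p_9=2·40359+17252=97970,  q_9=2·2192+937=5321
→ (97970, 5321).  Check: 97970²=9598120900, 339·5321²=9598120899, difference 1.

97970 5321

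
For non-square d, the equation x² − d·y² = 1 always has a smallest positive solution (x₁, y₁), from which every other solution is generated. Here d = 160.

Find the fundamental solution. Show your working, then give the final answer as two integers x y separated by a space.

721 57

√160 → a₀=12, period (1,1,1,5,1,1,1,24); ℓ=8 even so k=7
i=0: a=12 ⇒ p=12, q=1
i=1: a=1 ⇒ p=13, q=1
i=2: a=1 ⇒ p=25, q=2
…
i=4: a=5 ⇒ p=215, q=17
…
i=6: a=1 ⇒ p=468, q=37
i=7: a=1 ⇒ p=721, q=57
→ (721, 57).  Check: 721²=519841, 160·57²=519840, difference 1.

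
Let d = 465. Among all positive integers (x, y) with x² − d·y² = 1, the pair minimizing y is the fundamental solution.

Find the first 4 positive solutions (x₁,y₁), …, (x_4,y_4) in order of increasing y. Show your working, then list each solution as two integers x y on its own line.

15871 736
503777281 23362112
15990898437631 741560158368
507583097703505921 23538602523554944

√465 → a₀=21, period (1,1,3,2,2,2,3,1,1,42); ℓ=10 even so k=9
k=0  a_k=21  p_k/q_k = 21/1
…
k=3  a_k=3  p_k/q_k = 151/7
…
k=6  a_k=2  p_k/q_k = 2027/94
…
k=8  a_k=1  p_k/q_k = 8949/415
k=9  a_k=1  p_k/q_k = 15871/736
(x₁, y₁) = (15871, 736);  15871² − 465·736² = 1 ✓
n=2: (15871,736)∘(15871,736) = (15871·15871+465·736·736, 15871·736+736·15871) = (503777281,23362112)
n=3: (503777281,23362112)∘(15871,736) = (15871·503777281+465·736·23362112, 15871·23362112+736·503777281) = (15990898437631,741560158368)
n=4: (15990898437631,741560158368)∘(15871,736) = (15871·15990898437631+465·736·741560158368, 15871·741560158368+736·15990898437631) = (507583097703505921,23538602523554944)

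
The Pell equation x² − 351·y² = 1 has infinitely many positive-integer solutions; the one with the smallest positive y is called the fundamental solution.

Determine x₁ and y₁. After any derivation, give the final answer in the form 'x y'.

62425 3332

√351 = [18; 1,2,1,3,2,2,2,3,1,2,1,36, …], period ℓ=12 (even) → k=11
i=0: a=18 ⇒ p=18, q=1
…
i=10: a=2 ⇒ p=45882, q=2449
i=11: a=1 ⇒ p=62425, q=3332
→ (62425, 3332).  Check: 62425²=3896880625, 351·3332²=3896880624, difference 1.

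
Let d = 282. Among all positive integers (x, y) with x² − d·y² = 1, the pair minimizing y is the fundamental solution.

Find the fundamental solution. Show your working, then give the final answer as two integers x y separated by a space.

2351 140

[16; 1,3,1,4,1,3,1,32] for √282; ℓ=8 ⇒ convergent index 7
a_0=16:  p_0=16·1+0=16,  q_0=16·0+1=1
…
a_3=1:  p_3=1·67+17=84,  q_3=1·4+1=5
…
a_6=3:  p_6=3·487+403=1864,  q_6=3·29+24=111
a_7=1:  p_7=1·1864+487=2351,  q_7=1·111+29=140
fundamental: x₁=2351, y₁=140  (since 5527201 − 282·19600 = 1)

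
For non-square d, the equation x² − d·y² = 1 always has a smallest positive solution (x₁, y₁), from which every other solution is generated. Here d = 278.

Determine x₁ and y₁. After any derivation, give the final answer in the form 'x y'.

d=278: √d = [16; 1,2,16,2,1,32] (ℓ=6, even), read p_5/q_5
step 0: (16, 1)  from 16·(1,0) + (0,1)
step 1: (17, 1)  from 1·(16,1) + (1,0)
step 2: (50, 3)  from 2·(17,1) + (16,1)
step 3: (817, 49)  from 16·(50,3) + (17,1)
step 4: (1684, 101)  from 2·(817,49) + (50,3)
step 5: (2501, 150)  from 1·(1684,101) + (817,49)
fundamental: x₁=2501, y₁=150  (since 6255001 − 278·22500 = 1)

2501 150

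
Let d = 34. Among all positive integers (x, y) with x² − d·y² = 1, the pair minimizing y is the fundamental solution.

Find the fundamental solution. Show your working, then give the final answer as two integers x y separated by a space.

d=34: √d = [5; 1,4,1,10] (ℓ=4, even), read p_3/q_3
a_0=5:  p_0=5·1+0=5,  q_0=5·0+1=1
a_1=1:  p_1=1·5+1=6,  q_1=1·1+0=1
a_2=4:  p_2=4·6+5=29,  q_2=4·1+1=5
a_3=1:  p_3=1·29+6=35,  q_3=1·5+1=6
(x₁, y₁) = (35, 6);  35² − 34·6² = 1 ✓

35 6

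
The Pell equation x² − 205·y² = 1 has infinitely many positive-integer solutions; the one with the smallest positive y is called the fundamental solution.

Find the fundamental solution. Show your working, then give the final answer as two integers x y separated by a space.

39689 2772

d=205: √d = [14; 3,6,1,4,1,6,3,28] (ℓ=8, even), read p_7/q_7
k=0  a_k=14  p_k/q_k = 14/1
k=1  a_k=3  p_k/q_k = 43/3
k=2  a_k=6  p_k/q_k = 272/19
…
k=4  a_k=4  p_k/q_k = 1532/107
…
k=6  a_k=6  p_k/q_k = 12614/881
k=7  a_k=3  p_k/q_k = 39689/2772
→ (39689, 2772).  Check: 39689²=1575216721, 205·2772²=1575216720, difference 1.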